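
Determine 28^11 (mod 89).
37

Repeated squaring. Binary of 11 = 1011.
28^1 ≡ 28 (mod 89); 28^2 ≡ 72 (mod 89); 28^4 ≡ 22 (mod 89); 28^8 ≡ 39 (mod 89)
28^11 = 28^1 × 28^2 × 28^8 ≡ 37 (mod 89)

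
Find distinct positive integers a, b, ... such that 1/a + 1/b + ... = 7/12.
1/2 + 1/12

Greedy algorithm:
7/12: ceiling(12/7) = 2, use 1/2
1/12: ceiling(12/1) = 12, use 1/12
Result: 7/12 = 1/2 + 1/12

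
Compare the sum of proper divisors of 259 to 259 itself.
deficient

Proper divisors of 259: sum = 1 + 7 + 37 = 45
Since 45 < 259, 259 is deficient.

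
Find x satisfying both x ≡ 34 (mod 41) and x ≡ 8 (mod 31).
690

Using Chinese Remainder Theorem:
M = 41 × 31 = 1271
M1 = 31, M2 = 41
y1 = 31^(-1) mod 41 = 4
y2 = 41^(-1) mod 31 = 28
x = (34×31×4 + 8×41×28) mod 1271 = 690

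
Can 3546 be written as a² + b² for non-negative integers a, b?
39² + 45² (a=39, b=45)

Factorization: 3546 = 2 × 3^2 × 197
By Fermat: n is sum of two squares iff every prime p ≡ 3 (mod 4) appears to even power.
All primes ≡ 3 (mod 4) appear to even power.
Search a = 0, 1, 2, … for 3546 - a² a perfect square: first hit at a = 39: 3546 - 1521 = 2025 = 45².
3546 = 39² + 45² = 1521 + 2025 ✓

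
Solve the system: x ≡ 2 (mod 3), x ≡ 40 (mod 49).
89

Using Chinese Remainder Theorem:
M = 3 × 49 = 147
M1 = 49, M2 = 3
y1 = 49^(-1) mod 3 = 1
y2 = 3^(-1) mod 49 = 33
x = (2×49×1 + 40×3×33) mod 147 = 89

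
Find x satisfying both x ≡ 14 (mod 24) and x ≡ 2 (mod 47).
566

Using Chinese Remainder Theorem:
M = 24 × 47 = 1128
M1 = 47, M2 = 24
y1 = 47^(-1) mod 24 = 23
y2 = 24^(-1) mod 47 = 2
x = (14×47×23 + 2×24×2) mod 1128 = 566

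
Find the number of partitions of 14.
135

p(n) counts ways to write n as a sum of positive integers (order ignored).
Euler's pentagonal recurrence: p(k) = p(k-1) + p(k-2) - p(k-5) - p(k-7) + p(k-12) + p(k-15) - ... (offsets j(3j∓1)/2, signs ++--, p(0)=1, p(<0)=0).
DP table for k = 0..13: p(0)=1, p(1)=1, p(2)=2, p(3)=3, p(4)=5, p(5)=7, p(6)=11, p(7)=15, p(8)=22, p(9)=30, p(10)=42, p(11)=56, p(12)=77, p(13)=101.
Final step: p(14) = p(13) + p(12) - p(9) - p(7) + p(2)
= 101 + 77 - 30 - 15 + 2
= 135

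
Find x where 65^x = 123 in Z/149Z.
80

Baby-step giant-step with step n = ⌈√149⌉ = 13.
Baby steps 65^j mod 149 (j:value) for j=0..12: 0:1, 1:65, 2:53, 3:18, 4:127, 5:60, 6:26, 7:51, 8:37, 9:21, 10:24, 11:70, 12:80.
Giant-step multiplier: 65^(-13) ≡ 65^(148-13) = 65^135 ≡ 139 (mod 149).
Giant steps γ_i = 123·139^i mod 149: γ_0=123, γ_1=111, γ_2=82, γ_3=74, γ_4=5, γ_5=99, γ_6=53 (in table at j=2).
x = i·n + j = 6·13 + 2 = 80.
Check: 65^80 ≡ 123 (mod 149).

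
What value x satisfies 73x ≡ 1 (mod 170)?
7

gcd(73, 170) = 1, so the inverse exists.
Extended Euclidean algorithm on (170, 73):
170 = 2 × 73 + 24  ⟹  24 = (1)·170 + (-2)·73
73 = 3 × 24 + 1  ⟹  1 = (-3)·170 + (7)·73
So (7)·73 ≡ 1 (mod 170), i.e. 73^(-1) ≡ 7 (mod 170).
Check: 73 × 7 = 511 ≡ 1 (mod 170)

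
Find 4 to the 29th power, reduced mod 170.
4

Repeated squaring. Binary of 29 = 11101.
4^1 ≡ 4 (mod 170); 4^2 ≡ 16 (mod 170); 4^4 ≡ 86 (mod 170); 4^8 ≡ 86 (mod 170); 4^16 ≡ 86 (mod 170)
4^29 = 4^1 × 4^4 × 4^8 × 4^16 ≡ 4 (mod 170)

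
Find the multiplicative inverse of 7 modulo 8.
7

gcd(7, 8) = 1, so the inverse exists.
Extended Euclidean algorithm on (8, 7):
8 = 1 × 7 + 1  ⟹  1 = (1)·8 + (-1)·7
So (-1)·7 ≡ 1 (mod 8), i.e. 7^(-1) ≡ -1 ≡ 7 (mod 8).
Check: 7 × 7 = 49 ≡ 1 (mod 8)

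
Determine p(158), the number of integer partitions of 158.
88751778802

p(n) counts ways to write n as a sum of positive integers (order ignored).
Euler's pentagonal recurrence: p(k) = p(k-1) + p(k-2) - p(k-5) - p(k-7) + p(k-12) + p(k-15) - ... (offsets j(3j∓1)/2, signs ++--, p(0)=1, p(<0)=0).
DP table for k = 0..157: p(0)=1, p(1)=1, p(2)=2, p(3)=3, p(4)=5, p(5)=7, p(6)=11, p(7)=15, p(8)=22, p(9)=30, p(10)=42, p(11)=56, p(12)=77, p(13)=101, p(14)=135, p(15)=176, p(16)=231, p(17)=297, p(18)=385, p(19)=490, p(20)=627, p(21)=792, p(22)=1002, p(23)=1255, p(24)=1575, p(25)=1958, p(26)=2436, p(27)=3010, p(28)=3718, p(29)=4565, p(30)=5604, p(31)=6842, p(32)=8349, p(33)=10143, p(34)=12310, p(35)=14883, p(36)=17977, p(37)=21637, p(38)=26015, p(39)=31185, p(40)=37338, p(41)=44583, p(42)=53174, p(43)=63261, p(44)=75175, p(45)=89134, p(46)=105558, p(47)=124754, p(48)=147273, p(49)=173525, p(50)=204226, p(51)=239943, p(52)=281589, p(53)=329931, p(54)=386155, p(55)=451276, p(56)=526823, p(57)=614154, p(58)=715220, p(59)=831820, p(60)=966467, p(61)=1121505, p(62)=1300156, p(63)=1505499, p(64)=1741630, p(65)=2012558, p(66)=2323520, p(67)=2679689, p(68)=3087735, p(69)=3554345, p(70)=4087968, p(71)=4697205, p(72)=5392783, p(73)=6185689, p(74)=7089500, p(75)=8118264, p(76)=9289091, p(77)=10619863, p(78)=12132164, p(79)=13848650, p(80)=15796476, p(81)=18004327, p(82)=20506255, p(83)=23338469, p(84)=26543660, p(85)=30167357, p(86)=34262962, p(87)=38887673, p(88)=44108109, p(89)=49995925, p(90)=56634173, p(91)=64112359, p(92)=72533807, p(93)=82010177, p(94)=92669720, p(95)=104651419, p(96)=118114304, p(97)=133230930, p(98)=150198136, p(99)=169229875, p(100)=190569292, p(101)=214481126, p(102)=241265379, p(103)=271248950, p(104)=304801365, p(105)=342325709, p(106)=384276336, p(107)=431149389, p(108)=483502844, p(109)=541946240, p(110)=607163746, p(111)=679903203, p(112)=761002156, p(113)=851376628, p(114)=952050665, p(115)=1064144451, p(116)=1188908248, p(117)=1327710076, p(118)=1482074143, p(119)=1653668665, p(120)=1844349560, p(121)=2056148051, p(122)=2291320912, p(123)=2552338241, p(124)=2841940500, p(125)=3163127352, p(126)=3519222692, p(127)=3913864295, p(128)=4351078600, p(129)=4835271870, p(130)=5371315400, p(131)=5964539504, p(132)=6620830889, p(133)=7346629512, p(134)=8149040695, p(135)=9035836076, p(136)=10015581680, p(137)=11097645016, p(138)=12292341831, p(139)=13610949895, p(140)=15065878135, p(141)=16670689208, p(142)=18440293320, p(143)=20390982757, p(144)=22540654445, p(145)=24908858009, p(146)=27517052599, p(147)=30388671978, p(148)=33549419497, p(149)=37027355200, p(150)=40853235313, p(151)=45060624582, p(152)=49686288421, p(153)=54770336324, p(154)=60356673280, p(155)=66493182097, p(156)=73232243759, p(157)=80630964769.
Final step: p(158) = p(157) + p(156) - p(153) - p(151) + p(146) + p(143) - p(136) - p(132) + p(123) + p(118) - p(107) - p(101) + p(88) + p(81) - p(66) - p(58) + p(41) + p(32) - p(13) - p(3)
= 80630964769 + 73232243759 - 54770336324 - 45060624582 + 27517052599 + 20390982757 - 10015581680 - 6620830889 + 2552338241 + 1482074143 - 431149389 - 214481126 + 44108109 + 18004327 - 2323520 - 715220 + 44583 + 8349 - 101 - 3
= 88751778802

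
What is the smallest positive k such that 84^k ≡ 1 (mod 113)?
112

113 is prime, so ord(84) divides φ(113) = 112.
Divisors of 112: 1, 2, 4, 7, 8, 14, 16, 28, 56, 112.
Repeated squaring: 84^1 ≡ 84, 84^2 ≡ 50, 84^4 ≡ 14, 84^8 ≡ 83, 84^16 ≡ 109, 84^32 ≡ 16, 84^64 ≡ 30 (mod 113).
Test 84^d mod 113 for each divisor d in increasing order:
84^1 ≡ 84
84^2 ≡ 50
84^4 ≡ 14
84^7 = 84^4·84^2·84^1 ≡ 40
84^8 ≡ 83
84^14 = 84^8·84^4·84^2 ≡ 18
84^16 ≡ 109
84^28 = 84^16·84^8·84^4 ≡ 98
84^56 = 84^32·84^16·84^8 ≡ 112
84^112 = 84^64·84^32·84^16 ≡ 1  ← first divisor giving 1
The order is 112.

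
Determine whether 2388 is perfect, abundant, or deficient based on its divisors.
abundant

Proper divisors of 2388: sum = 1 + 2 + 3 + 4 + 6 + 12 + 199 + 398 + 597 + 796 + 1194 = 3212
Since 3212 > 2388, 2388 is abundant.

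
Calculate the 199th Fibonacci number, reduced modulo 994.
657

Matrix identity: Q^n = [[F_(n+1), F_n], [F_n, F_(n-1)]] with Q = [[1,1],[1,0]].
n = 199 = 11000111₂. Square-and-multiply, entries mod 994:
Q^1 = [[1,1],[1,0]]
Q^3 = (Q^1)²·Q = [[3,2],[2,1]]
Q^6 = (Q^3)² = [[13,8],[8,5]]
Q^12 = (Q^6)² = [[233,144],[144,89]]
Q^24 = (Q^12)² = [[475,644],[644,825]]
Q^49 = (Q^24)²·Q = [[477,225],[225,252]]
Q^99 = (Q^49)²·Q = [[843,828],[828,15]]
Q^199 = (Q^99)²·Q = [[371,657],[657,708]]
F_199 mod 994 = Q^199[0][1] = 657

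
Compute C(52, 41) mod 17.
0

Using Lucas' theorem:
Write n=52 and k=41 in base 17:
n in base 17: [3, 1]
k in base 17: [2, 7]
C(52,41) mod 17 = ∏ C(n_i, k_i) mod 17
Digit binomials (mod 17): C(3,2) = 3; C(1,7) = 0 (k_i > n_i)
Product: 3 × 0 = 0 ≡ 0 (mod 17)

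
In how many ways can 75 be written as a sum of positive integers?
8118264

p(n) counts ways to write n as a sum of positive integers (order ignored).
Euler's pentagonal recurrence: p(k) = p(k-1) + p(k-2) - p(k-5) - p(k-7) + p(k-12) + p(k-15) - ... (offsets j(3j∓1)/2, signs ++--, p(0)=1, p(<0)=0).
DP table for k = 0..74: p(0)=1, p(1)=1, p(2)=2, p(3)=3, p(4)=5, p(5)=7, p(6)=11, p(7)=15, p(8)=22, p(9)=30, p(10)=42, p(11)=56, p(12)=77, p(13)=101, p(14)=135, p(15)=176, p(16)=231, p(17)=297, p(18)=385, p(19)=490, p(20)=627, p(21)=792, p(22)=1002, p(23)=1255, p(24)=1575, p(25)=1958, p(26)=2436, p(27)=3010, p(28)=3718, p(29)=4565, p(30)=5604, p(31)=6842, p(32)=8349, p(33)=10143, p(34)=12310, p(35)=14883, p(36)=17977, p(37)=21637, p(38)=26015, p(39)=31185, p(40)=37338, p(41)=44583, p(42)=53174, p(43)=63261, p(44)=75175, p(45)=89134, p(46)=105558, p(47)=124754, p(48)=147273, p(49)=173525, p(50)=204226, p(51)=239943, p(52)=281589, p(53)=329931, p(54)=386155, p(55)=451276, p(56)=526823, p(57)=614154, p(58)=715220, p(59)=831820, p(60)=966467, p(61)=1121505, p(62)=1300156, p(63)=1505499, p(64)=1741630, p(65)=2012558, p(66)=2323520, p(67)=2679689, p(68)=3087735, p(69)=3554345, p(70)=4087968, p(71)=4697205, p(72)=5392783, p(73)=6185689, p(74)=7089500.
Final step: p(75) = p(74) + p(73) - p(70) - p(68) + p(63) + p(60) - p(53) - p(49) + p(40) + p(35) - p(24) - p(18) + p(5)
= 7089500 + 6185689 - 4087968 - 3087735 + 1505499 + 966467 - 329931 - 173525 + 37338 + 14883 - 1575 - 385 + 7
= 8118264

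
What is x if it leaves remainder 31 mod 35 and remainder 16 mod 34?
696

Using Chinese Remainder Theorem:
M = 35 × 34 = 1190
M1 = 34, M2 = 35
y1 = 34^(-1) mod 35 = 34
y2 = 35^(-1) mod 34 = 1
x = (31×34×34 + 16×35×1) mod 1190 = 696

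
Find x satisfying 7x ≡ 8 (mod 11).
x ≡ 9 (mod 11)

gcd(7, 11) = 1, which divides 8, so solutions exist.
Find 7^(-1) mod 11 by the extended Euclidean algorithm:
11 = 1 × 7 + 4  ⟹  4 = (1)·11 + (-1)·7
7 = 1 × 4 + 3  ⟹  3 = (-1)·11 + (2)·7
4 = 1 × 3 + 1  ⟹  1 = (2)·11 + (-3)·7
So (-3)·7 ≡ 1 (mod 11), i.e. 7^(-1) ≡ -3 ≡ 8 (mod 11).
x ≡ 8 × 8 = 64 ≡ 9 (mod 11).
Check: 7 × 9 = 63 ≡ 8 (mod 11).
Unique solution: x ≡ 9 (mod 11)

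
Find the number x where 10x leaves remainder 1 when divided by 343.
103

gcd(10, 343) = 1, so the inverse exists.
Extended Euclidean algorithm on (343, 10):
343 = 34 × 10 + 3  ⟹  3 = (1)·343 + (-34)·10
10 = 3 × 3 + 1  ⟹  1 = (-3)·343 + (103)·10
So (103)·10 ≡ 1 (mod 343), i.e. 10^(-1) ≡ 103 (mod 343).
Check: 10 × 103 = 1030 ≡ 1 (mod 343)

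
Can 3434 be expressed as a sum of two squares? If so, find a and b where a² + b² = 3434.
25² + 53² (a=25, b=53)

Factorization: 3434 = 2 × 17 × 101
By Fermat: n is sum of two squares iff every prime p ≡ 3 (mod 4) appears to even power.
All primes ≡ 3 (mod 4) appear to even power.
Search a = 0, 1, 2, … for 3434 - a² a perfect square: first hit at a = 25: 3434 - 625 = 2809 = 53².
3434 = 25² + 53² = 625 + 2809 ✓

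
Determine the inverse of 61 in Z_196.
45

gcd(61, 196) = 1, so the inverse exists.
Extended Euclidean algorithm on (196, 61):
196 = 3 × 61 + 13  ⟹  13 = (1)·196 + (-3)·61
61 = 4 × 13 + 9  ⟹  9 = (-4)·196 + (13)·61
13 = 1 × 9 + 4  ⟹  4 = (5)·196 + (-16)·61
9 = 2 × 4 + 1  ⟹  1 = (-14)·196 + (45)·61
So (45)·61 ≡ 1 (mod 196), i.e. 61^(-1) ≡ 45 (mod 196).
Check: 61 × 45 = 2745 ≡ 1 (mod 196)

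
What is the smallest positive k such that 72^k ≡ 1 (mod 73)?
2

73 is prime, so ord(72) divides φ(73) = 72.
Divisors of 72: 1, 2, 3, 4, 6, 8, 9, 12, 18, 24, 36, 72.
Repeated squaring: 72^1 ≡ 72, 72^2 ≡ 1, 72^4 ≡ 1, 72^8 ≡ 1, 72^16 ≡ 1, 72^32 ≡ 1, 72^64 ≡ 1 (mod 73).
Test 72^d mod 73 for each divisor d in increasing order:
72^1 ≡ 72
72^2 ≡ 1  ← first divisor giving 1
The order is 2.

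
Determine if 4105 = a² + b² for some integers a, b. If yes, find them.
3² + 64² (a=3, b=64)

Factorization: 4105 = 5 × 821
By Fermat: n is sum of two squares iff every prime p ≡ 3 (mod 4) appears to even power.
All primes ≡ 3 (mod 4) appear to even power.
Search a = 0, 1, 2, … for 4105 - a² a perfect square: first hit at a = 3: 4105 - 9 = 4096 = 64².
4105 = 3² + 64² = 9 + 4096 ✓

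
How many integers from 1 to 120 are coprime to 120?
32

120 = 2^3 × 3 × 5
φ(n) = n × ∏(1 - 1/p) for each prime p dividing n
φ(120) = 120 × (1 - 1/2) × (1 - 1/3) × (1 - 1/5) = 32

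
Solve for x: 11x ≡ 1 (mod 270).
221

gcd(11, 270) = 1, so the inverse exists.
Extended Euclidean algorithm on (270, 11):
270 = 24 × 11 + 6  ⟹  6 = (1)·270 + (-24)·11
11 = 1 × 6 + 5  ⟹  5 = (-1)·270 + (25)·11
6 = 1 × 5 + 1  ⟹  1 = (2)·270 + (-49)·11
So (-49)·11 ≡ 1 (mod 270), i.e. 11^(-1) ≡ -49 ≡ 221 (mod 270).
Check: 11 × 221 = 2431 ≡ 1 (mod 270)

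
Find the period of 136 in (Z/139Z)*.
69

139 is prime, so ord(136) divides φ(139) = 138.
Divisors of 138: 1, 2, 3, 6, 23, 46, 69, 138.
Repeated squaring: 136^1 ≡ 136, 136^2 ≡ 9, 136^4 ≡ 81, 136^8 ≡ 28, 136^16 ≡ 89, 136^32 ≡ 137, 136^64 ≡ 4, 136^128 ≡ 16 (mod 139).
Test 136^d mod 139 for each divisor d in increasing order:
136^1 ≡ 136
136^2 ≡ 9
136^3 = 136^2·136^1 ≡ 112
136^6 = 136^4·136^2 ≡ 34
136^23 = 136^16·136^4·136^2·136^1 ≡ 96
136^46 = 136^32·136^8·136^4·136^2 ≡ 42
136^69 = 136^64·136^4·136^1 ≡ 1  ← first divisor giving 1
The order is 69.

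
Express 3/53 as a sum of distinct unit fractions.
1/18 + 1/954

Greedy algorithm:
3/53: ceiling(53/3) = 18, use 1/18
1/954: ceiling(954/1) = 954, use 1/954
Result: 3/53 = 1/18 + 1/954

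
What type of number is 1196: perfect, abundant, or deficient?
deficient

Proper divisors of 1196: sum = 1 + 2 + 4 + 13 + 23 + 26 + 46 + 52 + 92 + 299 + 598 = 1156
Since 1156 < 1196, 1196 is deficient.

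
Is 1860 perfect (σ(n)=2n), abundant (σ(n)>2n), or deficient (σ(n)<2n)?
abundant

Proper divisors of 1860: sum = 1 + 2 + 3 + 4 + 5 + 6 + 10 + 12 + ... + 372 + 465 + 620 + 930 (23 divisors) = 3516
Since 3516 > 1860, 1860 is abundant.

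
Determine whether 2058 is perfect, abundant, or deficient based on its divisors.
abundant

Proper divisors of 2058: sum = 1 + 2 + 3 + 6 + 7 + 14 + 21 + 42 + 49 + 98 + 147 + 294 + 343 + 686 + 1029 = 2742
Since 2742 > 2058, 2058 is abundant.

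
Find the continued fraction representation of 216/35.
[6; 5, 1, 5]

Euclidean algorithm steps:
216 = 6 × 35 + 6
35 = 5 × 6 + 5
6 = 1 × 5 + 1
5 = 5 × 1 + 0
Continued fraction: [6; 5, 1, 5]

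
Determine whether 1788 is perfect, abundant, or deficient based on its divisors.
abundant

Proper divisors of 1788: sum = 1 + 2 + 3 + 4 + 6 + 12 + 149 + 298 + 447 + 596 + 894 = 2412
Since 2412 > 1788, 1788 is abundant.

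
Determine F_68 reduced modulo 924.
549

Matrix identity: Q^n = [[F_(n+1), F_n], [F_n, F_(n-1)]] with Q = [[1,1],[1,0]].
n = 68 = 1000100₂. Square-and-multiply, entries mod 924:
Q^1 = [[1,1],[1,0]]
Q^2 = (Q^1)² = [[2,1],[1,1]]
Q^4 = (Q^2)² = [[5,3],[3,2]]
Q^8 = (Q^4)² = [[34,21],[21,13]]
Q^17 = (Q^8)²·Q = [[736,673],[673,63]]
Q^34 = (Q^17)² = [[401,883],[883,442]]
Q^68 = (Q^34)² = [[782,549],[549,233]]
F_68 mod 924 = Q^68[0][1] = 549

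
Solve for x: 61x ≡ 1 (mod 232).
213

gcd(61, 232) = 1, so the inverse exists.
Extended Euclidean algorithm on (232, 61):
232 = 3 × 61 + 49  ⟹  49 = (1)·232 + (-3)·61
61 = 1 × 49 + 12  ⟹  12 = (-1)·232 + (4)·61
49 = 4 × 12 + 1  ⟹  1 = (5)·232 + (-19)·61
So (-19)·61 ≡ 1 (mod 232), i.e. 61^(-1) ≡ -19 ≡ 213 (mod 232).
Check: 61 × 213 = 12993 ≡ 1 (mod 232)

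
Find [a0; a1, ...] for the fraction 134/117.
[1; 6, 1, 7, 2]

Euclidean algorithm steps:
134 = 1 × 117 + 17
117 = 6 × 17 + 15
17 = 1 × 15 + 2
15 = 7 × 2 + 1
2 = 2 × 1 + 0
Continued fraction: [1; 6, 1, 7, 2]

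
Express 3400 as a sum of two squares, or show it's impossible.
6² + 58² (a=6, b=58)

Factorization: 3400 = 2^3 × 5^2 × 17
By Fermat: n is sum of two squares iff every prime p ≡ 3 (mod 4) appears to even power.
All primes ≡ 3 (mod 4) appear to even power.
Search a = 0, 1, 2, … for 3400 - a² a perfect square: first hit at a = 6: 3400 - 36 = 3364 = 58².
3400 = 6² + 58² = 36 + 3364 ✓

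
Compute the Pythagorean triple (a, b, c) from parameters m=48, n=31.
(1343, 2976, 3265)

Euclid's formula: a = m² - n², b = 2mn, c = m² + n²
m = 48, n = 31
a = 48² - 31² = 2304 - 961 = 1343
b = 2 × 48 × 31 = 2976
c = 48² + 31² = 2304 + 961 = 3265
Verification: 1343² + 2976² = 1803649 + 8856576 = 10660225 = 3265² ✓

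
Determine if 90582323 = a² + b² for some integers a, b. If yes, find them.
Not possible

Factorization: 90582323 = 13 × 191^3
By Fermat: n is sum of two squares iff every prime p ≡ 3 (mod 4) appears to even power.
Prime(s) ≡ 3 (mod 4) with odd exponent: [(191, 3)]
Therefore 90582323 cannot be expressed as a² + b².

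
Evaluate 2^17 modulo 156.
32

Repeated squaring. Binary of 17 = 10001.
2^1 ≡ 2 (mod 156); 2^2 ≡ 4 (mod 156); 2^4 ≡ 16 (mod 156); 2^8 ≡ 100 (mod 156); 2^16 ≡ 16 (mod 156)
2^17 = 2^1 × 2^16 ≡ 32 (mod 156)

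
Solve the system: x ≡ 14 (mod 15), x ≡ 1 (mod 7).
29

Using Chinese Remainder Theorem:
M = 15 × 7 = 105
M1 = 7, M2 = 15
y1 = 7^(-1) mod 15 = 13
y2 = 15^(-1) mod 7 = 1
x = (14×7×13 + 1×15×1) mod 105 = 29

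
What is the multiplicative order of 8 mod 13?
4

13 is prime, so ord(8) divides φ(13) = 12.
Divisors of 12: 1, 2, 3, 4, 6, 12.
Repeated squaring: 8^1 ≡ 8, 8^2 ≡ 12, 8^4 ≡ 1, 8^8 ≡ 1 (mod 13).
Test 8^d mod 13 for each divisor d in increasing order:
8^1 ≡ 8
8^2 ≡ 12
8^3 = 8^2·8^1 ≡ 5
8^4 ≡ 1  ← first divisor giving 1
The order is 4.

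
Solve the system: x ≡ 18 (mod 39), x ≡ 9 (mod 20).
369

Using Chinese Remainder Theorem:
M = 39 × 20 = 780
M1 = 20, M2 = 39
y1 = 20^(-1) mod 39 = 2
y2 = 39^(-1) mod 20 = 19
x = (18×20×2 + 9×39×19) mod 780 = 369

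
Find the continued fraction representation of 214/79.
[2; 1, 2, 2, 3, 3]

Euclidean algorithm steps:
214 = 2 × 79 + 56
79 = 1 × 56 + 23
56 = 2 × 23 + 10
23 = 2 × 10 + 3
10 = 3 × 3 + 1
3 = 3 × 1 + 0
Continued fraction: [2; 1, 2, 2, 3, 3]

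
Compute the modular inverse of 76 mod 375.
301

gcd(76, 375) = 1, so the inverse exists.
Extended Euclidean algorithm on (375, 76):
375 = 4 × 76 + 71  ⟹  71 = (1)·375 + (-4)·76
76 = 1 × 71 + 5  ⟹  5 = (-1)·375 + (5)·76
71 = 14 × 5 + 1  ⟹  1 = (15)·375 + (-74)·76
So (-74)·76 ≡ 1 (mod 375), i.e. 76^(-1) ≡ -74 ≡ 301 (mod 375).
Check: 76 × 301 = 22876 ≡ 1 (mod 375)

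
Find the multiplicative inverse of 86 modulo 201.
194

gcd(86, 201) = 1, so the inverse exists.
Extended Euclidean algorithm on (201, 86):
201 = 2 × 86 + 29  ⟹  29 = (1)·201 + (-2)·86
86 = 2 × 29 + 28  ⟹  28 = (-2)·201 + (5)·86
29 = 1 × 28 + 1  ⟹  1 = (3)·201 + (-7)·86
So (-7)·86 ≡ 1 (mod 201), i.e. 86^(-1) ≡ -7 ≡ 194 (mod 201).
Check: 86 × 194 = 16684 ≡ 1 (mod 201)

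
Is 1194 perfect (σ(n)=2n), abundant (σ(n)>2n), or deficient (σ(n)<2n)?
abundant

Proper divisors of 1194: sum = 1 + 2 + 3 + 6 + 199 + 398 + 597 = 1206
Since 1206 > 1194, 1194 is abundant.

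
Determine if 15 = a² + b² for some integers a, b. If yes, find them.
Not possible

Factorization: 15 = 3 × 5
By Fermat: n is sum of two squares iff every prime p ≡ 3 (mod 4) appears to even power.
Prime(s) ≡ 3 (mod 4) with odd exponent: [(3, 1)]
Therefore 15 cannot be expressed as a² + b².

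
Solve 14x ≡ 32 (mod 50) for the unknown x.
x ≡ 13 (mod 25)

gcd(14, 50) = 2, which divides 32, so solutions exist.
Divide through by 2: 7x ≡ 16 (mod 25).
Find 7^(-1) mod 25 by the extended Euclidean algorithm:
25 = 3 × 7 + 4  ⟹  4 = (1)·25 + (-3)·7
7 = 1 × 4 + 3  ⟹  3 = (-1)·25 + (4)·7
4 = 1 × 3 + 1  ⟹  1 = (2)·25 + (-7)·7
So (-7)·7 ≡ 1 (mod 25), i.e. 7^(-1) ≡ -7 ≡ 18 (mod 25).
x ≡ 18 × 16 = 288 ≡ 13 (mod 25).
Check: 14 × 13 = 182 ≡ 32 (mod 50).
x ≡ 13 (mod 25), giving 2 solutions mod 50.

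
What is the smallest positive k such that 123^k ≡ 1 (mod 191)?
190

191 is prime, so ord(123) divides φ(191) = 190.
Divisors of 190: 1, 2, 5, 10, 19, 38, 95, 190.
Repeated squaring: 123^1 ≡ 123, 123^2 ≡ 40, 123^4 ≡ 72, 123^8 ≡ 27, 123^16 ≡ 156, 123^32 ≡ 79, 123^64 ≡ 129, 123^128 ≡ 24 (mod 191).
Test 123^d mod 191 for each divisor d in increasing order:
123^1 ≡ 123
123^2 ≡ 40
123^5 = 123^4·123^1 ≡ 70
123^10 = 123^8·123^2 ≡ 125
123^19 = 123^16·123^2·123^1 ≡ 82
123^38 = 123^32·123^4·123^2 ≡ 39
123^95 = 123^64·123^16·123^8·123^4·123^2·123^1 ≡ 190
123^190 = 123^128·123^32·123^16·123^8·123^4·123^2 ≡ 1  ← first divisor giving 1
The order is 190.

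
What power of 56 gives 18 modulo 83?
43

Baby-step giant-step with step n = ⌈√83⌉ = 10.
Baby steps 56^j mod 83 (j:value) for j=0..9: 0:1, 1:56, 2:65, 3:71, 4:75, 5:50, 6:61, 7:13, 8:64, 9:15.
Giant-step multiplier: 56^(-10) ≡ 56^(82-10) = 56^72 ≡ 25 (mod 83).
Giant steps γ_i = 18·25^i mod 83: γ_0=18, γ_1=35, γ_2=45, γ_3=46, γ_4=71 (in table at j=3).
x = i·n + j = 4·10 + 3 = 43.
Check: 56^43 ≡ 18 (mod 83).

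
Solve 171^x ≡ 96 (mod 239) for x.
160

Baby-step giant-step with step n = ⌈√239⌉ = 16.
Baby steps 171^j mod 239 (j:value) for j=0..15: 0:1, 1:171, 2:83, 3:92, 4:197, 5:227, 6:99, 7:199, 8:91, 9:26, 10:144, 11:7, 12:2, 13:103, 14:166, 15:184.
Giant-step multiplier: 171^(-16) ≡ 171^(238-16) = 171^222 ≡ 202 (mod 239).
Giant steps γ_i = 96·202^i mod 239: γ_0=96, γ_1=33, γ_2=213, γ_3=6, γ_4=17, γ_5=88, γ_6=90, γ_7=16, γ_8=125, γ_9=155, γ_10=1 (in table at j=0).
x = i·n + j = 10·16 + 0 = 160.
Check: 171^160 ≡ 96 (mod 239).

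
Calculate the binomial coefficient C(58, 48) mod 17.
0

Using Lucas' theorem:
Write n=58 and k=48 in base 17:
n in base 17: [3, 7]
k in base 17: [2, 14]
C(58,48) mod 17 = ∏ C(n_i, k_i) mod 17
Digit binomials (mod 17): C(3,2) = 3; C(7,14) = 0 (k_i > n_i)
Product: 3 × 0 = 0 ≡ 0 (mod 17)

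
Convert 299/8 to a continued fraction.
[37; 2, 1, 2]

Euclidean algorithm steps:
299 = 37 × 8 + 3
8 = 2 × 3 + 2
3 = 1 × 2 + 1
2 = 2 × 1 + 0
Continued fraction: [37; 2, 1, 2]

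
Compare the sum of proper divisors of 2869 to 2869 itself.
deficient

Proper divisors of 2869: sum = 1 + 19 + 151 = 171
Since 171 < 2869, 2869 is deficient.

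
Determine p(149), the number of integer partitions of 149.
37027355200

p(n) counts ways to write n as a sum of positive integers (order ignored).
Euler's pentagonal recurrence: p(k) = p(k-1) + p(k-2) - p(k-5) - p(k-7) + p(k-12) + p(k-15) - ... (offsets j(3j∓1)/2, signs ++--, p(0)=1, p(<0)=0).
DP table for k = 0..148: p(0)=1, p(1)=1, p(2)=2, p(3)=3, p(4)=5, p(5)=7, p(6)=11, p(7)=15, p(8)=22, p(9)=30, p(10)=42, p(11)=56, p(12)=77, p(13)=101, p(14)=135, p(15)=176, p(16)=231, p(17)=297, p(18)=385, p(19)=490, p(20)=627, p(21)=792, p(22)=1002, p(23)=1255, p(24)=1575, p(25)=1958, p(26)=2436, p(27)=3010, p(28)=3718, p(29)=4565, p(30)=5604, p(31)=6842, p(32)=8349, p(33)=10143, p(34)=12310, p(35)=14883, p(36)=17977, p(37)=21637, p(38)=26015, p(39)=31185, p(40)=37338, p(41)=44583, p(42)=53174, p(43)=63261, p(44)=75175, p(45)=89134, p(46)=105558, p(47)=124754, p(48)=147273, p(49)=173525, p(50)=204226, p(51)=239943, p(52)=281589, p(53)=329931, p(54)=386155, p(55)=451276, p(56)=526823, p(57)=614154, p(58)=715220, p(59)=831820, p(60)=966467, p(61)=1121505, p(62)=1300156, p(63)=1505499, p(64)=1741630, p(65)=2012558, p(66)=2323520, p(67)=2679689, p(68)=3087735, p(69)=3554345, p(70)=4087968, p(71)=4697205, p(72)=5392783, p(73)=6185689, p(74)=7089500, p(75)=8118264, p(76)=9289091, p(77)=10619863, p(78)=12132164, p(79)=13848650, p(80)=15796476, p(81)=18004327, p(82)=20506255, p(83)=23338469, p(84)=26543660, p(85)=30167357, p(86)=34262962, p(87)=38887673, p(88)=44108109, p(89)=49995925, p(90)=56634173, p(91)=64112359, p(92)=72533807, p(93)=82010177, p(94)=92669720, p(95)=104651419, p(96)=118114304, p(97)=133230930, p(98)=150198136, p(99)=169229875, p(100)=190569292, p(101)=214481126, p(102)=241265379, p(103)=271248950, p(104)=304801365, p(105)=342325709, p(106)=384276336, p(107)=431149389, p(108)=483502844, p(109)=541946240, p(110)=607163746, p(111)=679903203, p(112)=761002156, p(113)=851376628, p(114)=952050665, p(115)=1064144451, p(116)=1188908248, p(117)=1327710076, p(118)=1482074143, p(119)=1653668665, p(120)=1844349560, p(121)=2056148051, p(122)=2291320912, p(123)=2552338241, p(124)=2841940500, p(125)=3163127352, p(126)=3519222692, p(127)=3913864295, p(128)=4351078600, p(129)=4835271870, p(130)=5371315400, p(131)=5964539504, p(132)=6620830889, p(133)=7346629512, p(134)=8149040695, p(135)=9035836076, p(136)=10015581680, p(137)=11097645016, p(138)=12292341831, p(139)=13610949895, p(140)=15065878135, p(141)=16670689208, p(142)=18440293320, p(143)=20390982757, p(144)=22540654445, p(145)=24908858009, p(146)=27517052599, p(147)=30388671978, p(148)=33549419497.
Final step: p(149) = p(148) + p(147) - p(144) - p(142) + p(137) + p(134) - p(127) - p(123) + p(114) + p(109) - p(98) - p(92) + p(79) + p(72) - p(57) - p(49) + p(32) + p(23) - p(4)
= 33549419497 + 30388671978 - 22540654445 - 18440293320 + 11097645016 + 8149040695 - 3913864295 - 2552338241 + 952050665 + 541946240 - 150198136 - 72533807 + 13848650 + 5392783 - 614154 - 173525 + 8349 + 1255 - 5
= 37027355200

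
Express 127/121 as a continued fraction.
[1; 20, 6]

Euclidean algorithm steps:
127 = 1 × 121 + 6
121 = 20 × 6 + 1
6 = 6 × 1 + 0
Continued fraction: [1; 20, 6]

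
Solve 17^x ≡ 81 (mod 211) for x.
118

Baby-step giant-step with step n = ⌈√211⌉ = 15.
Baby steps 17^j mod 211 (j:value) for j=0..14: 0:1, 1:17, 2:78, 3:60, 4:176, 5:38, 6:13, 7:10, 8:170, 9:147, 10:178, 11:72, 12:169, 13:130, 14:100.
Giant-step multiplier: 17^(-15) ≡ 17^(210-15) = 17^195 ≡ 88 (mod 211).
Giant steps γ_i = 81·88^i mod 211: γ_0=81, γ_1=165, γ_2=172, γ_3=155, γ_4=136, γ_5=152, γ_6=83, γ_7=130 (in table at j=13).
x = i·n + j = 7·15 + 13 = 118.
Check: 17^118 ≡ 81 (mod 211).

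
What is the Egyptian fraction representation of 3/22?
1/8 + 1/88

Greedy algorithm:
3/22: ceiling(22/3) = 8, use 1/8
1/88: ceiling(88/1) = 88, use 1/88
Result: 3/22 = 1/8 + 1/88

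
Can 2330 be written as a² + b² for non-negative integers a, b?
11² + 47² (a=11, b=47)

Factorization: 2330 = 2 × 5 × 233
By Fermat: n is sum of two squares iff every prime p ≡ 3 (mod 4) appears to even power.
All primes ≡ 3 (mod 4) appear to even power.
Search a = 0, 1, 2, … for 2330 - a² a perfect square: first hit at a = 11: 2330 - 121 = 2209 = 47².
2330 = 11² + 47² = 121 + 2209 ✓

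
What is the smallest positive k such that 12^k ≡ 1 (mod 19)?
6

19 is prime, so ord(12) divides φ(19) = 18.
Divisors of 18: 1, 2, 3, 6, 9, 18.
Repeated squaring: 12^1 ≡ 12, 12^2 ≡ 11, 12^4 ≡ 7, 12^8 ≡ 11, 12^16 ≡ 7 (mod 19).
Test 12^d mod 19 for each divisor d in increasing order:
12^1 ≡ 12
12^2 ≡ 11
12^3 = 12^2·12^1 ≡ 18
12^6 = 12^4·12^2 ≡ 1  ← first divisor giving 1
The order is 6.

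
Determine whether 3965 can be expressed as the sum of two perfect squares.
11² + 62² (a=11, b=62)

Factorization: 3965 = 5 × 13 × 61
By Fermat: n is sum of two squares iff every prime p ≡ 3 (mod 4) appears to even power.
All primes ≡ 3 (mod 4) appear to even power.
Search a = 0, 1, 2, … for 3965 - a² a perfect square: first hit at a = 11: 3965 - 121 = 3844 = 62².
3965 = 11² + 62² = 121 + 3844 ✓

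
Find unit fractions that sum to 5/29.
1/6 + 1/174

Greedy algorithm:
5/29: ceiling(29/5) = 6, use 1/6
1/174: ceiling(174/1) = 174, use 1/174
Result: 5/29 = 1/6 + 1/174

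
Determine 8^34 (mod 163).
6

Repeated squaring. Binary of 34 = 100010.
8^1 ≡ 8 (mod 163); 8^2 ≡ 64 (mod 163); 8^4 ≡ 21 (mod 163); 8^8 ≡ 115 (mod 163); 8^16 ≡ 22 (mod 163); 8^32 ≡ 158 (mod 163)
8^34 = 8^2 × 8^32 ≡ 6 (mod 163)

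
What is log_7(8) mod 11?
9

Baby-step giant-step with step n = ⌈√11⌉ = 4.
Baby steps 7^j mod 11 (j:value) for j=0..3: 0:1, 1:7, 2:5, 3:2.
Giant-step multiplier: 7^(-4) ≡ 7^(10-4) = 7^6 ≡ 4 (mod 11).
Giant steps γ_i = 8·4^i mod 11: γ_0=8, γ_1=10, γ_2=7 (in table at j=1).
x = i·n + j = 2·4 + 1 = 9.
Check: 7^9 ≡ 8 (mod 11).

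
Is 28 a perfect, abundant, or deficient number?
perfect

Proper divisors of 28: sum = 1 + 2 + 4 + 7 + 14 = 28
Since 28 = 28, 28 is perfect.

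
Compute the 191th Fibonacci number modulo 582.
199

Matrix identity: Q^n = [[F_(n+1), F_n], [F_n, F_(n-1)]] with Q = [[1,1],[1,0]].
n = 191 = 10111111₂. Square-and-multiply, entries mod 582:
Q^1 = [[1,1],[1,0]]
Q^2 = (Q^1)² = [[2,1],[1,1]]
Q^5 = (Q^2)²·Q = [[8,5],[5,3]]
Q^11 = (Q^5)²·Q = [[144,89],[89,55]]
Q^23 = (Q^11)²·Q = [[390,139],[139,251]]
Q^47 = (Q^23)²·Q = [[366,313],[313,53]]
Q^95 = (Q^47)²·Q = [[486,289],[289,197]]
Q^191 = (Q^95)²·Q = [[288,199],[199,89]]
F_191 mod 582 = Q^191[0][1] = 199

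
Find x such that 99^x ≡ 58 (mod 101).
92

Baby-step giant-step with step n = ⌈√101⌉ = 11.
Baby steps 99^j mod 101 (j:value) for j=0..10: 0:1, 1:99, 2:4, 3:93, 4:16, 5:69, 6:64, 7:74, 8:54, 9:94, 10:14.
Giant-step multiplier: 99^(-11) ≡ 99^(100-11) = 99^89 ≡ 18 (mod 101).
Giant steps γ_i = 58·18^i mod 101: γ_0=58, γ_1=34, γ_2=6, γ_3=7, γ_4=25, γ_5=46, γ_6=20, γ_7=57, γ_8=16 (in table at j=4).
x = i·n + j = 8·11 + 4 = 92.
Check: 99^92 ≡ 58 (mod 101).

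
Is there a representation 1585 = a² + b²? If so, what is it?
8² + 39² (a=8, b=39)

Factorization: 1585 = 5 × 317
By Fermat: n is sum of two squares iff every prime p ≡ 3 (mod 4) appears to even power.
All primes ≡ 3 (mod 4) appear to even power.
Search a = 0, 1, 2, … for 1585 - a² a perfect square: first hit at a = 8: 1585 - 64 = 1521 = 39².
1585 = 8² + 39² = 64 + 1521 ✓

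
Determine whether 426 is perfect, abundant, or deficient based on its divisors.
abundant

Proper divisors of 426: sum = 1 + 2 + 3 + 6 + 71 + 142 + 213 = 438
Since 438 > 426, 426 is abundant.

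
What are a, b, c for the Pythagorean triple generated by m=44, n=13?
(1767, 1144, 2105)

Euclid's formula: a = m² - n², b = 2mn, c = m² + n²
m = 44, n = 13
a = 44² - 13² = 1936 - 169 = 1767
b = 2 × 44 × 13 = 1144
c = 44² + 13² = 1936 + 169 = 2105
Verification: 1767² + 1144² = 3122289 + 1308736 = 4431025 = 2105² ✓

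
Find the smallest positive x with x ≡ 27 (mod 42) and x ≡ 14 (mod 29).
1203

Using Chinese Remainder Theorem:
M = 42 × 29 = 1218
M1 = 29, M2 = 42
y1 = 29^(-1) mod 42 = 29
y2 = 42^(-1) mod 29 = 9
x = (27×29×29 + 14×42×9) mod 1218 = 1203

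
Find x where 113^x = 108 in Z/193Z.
64

Baby-step giant-step with step n = ⌈√193⌉ = 14.
Baby steps 113^j mod 193 (j:value) for j=0..13: 0:1, 1:113, 2:31, 3:29, 4:189, 5:127, 6:69, 7:77, 8:16, 9:71, 10:110, 11:78, 12:129, 13:102.
Giant-step multiplier: 113^(-14) ≡ 113^(192-14) = 113^178 ≡ 25 (mod 193).
Giant steps γ_i = 108·25^i mod 193: γ_0=108, γ_1=191, γ_2=143, γ_3=101, γ_4=16 (in table at j=8).
x = i·n + j = 4·14 + 8 = 64.
Check: 113^64 ≡ 108 (mod 193).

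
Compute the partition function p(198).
3345365983698

p(n) counts ways to write n as a sum of positive integers (order ignored).
Euler's pentagonal recurrence: p(k) = p(k-1) + p(k-2) - p(k-5) - p(k-7) + p(k-12) + p(k-15) - ... (offsets j(3j∓1)/2, signs ++--, p(0)=1, p(<0)=0).
DP table for k = 0..197: p(0)=1, p(1)=1, p(2)=2, p(3)=3, p(4)=5, p(5)=7, p(6)=11, p(7)=15, p(8)=22, p(9)=30, p(10)=42, p(11)=56, p(12)=77, p(13)=101, p(14)=135, p(15)=176, p(16)=231, p(17)=297, p(18)=385, p(19)=490, p(20)=627, p(21)=792, p(22)=1002, p(23)=1255, p(24)=1575, p(25)=1958, p(26)=2436, p(27)=3010, p(28)=3718, p(29)=4565, p(30)=5604, p(31)=6842, p(32)=8349, p(33)=10143, p(34)=12310, p(35)=14883, p(36)=17977, p(37)=21637, p(38)=26015, p(39)=31185, p(40)=37338, p(41)=44583, p(42)=53174, p(43)=63261, p(44)=75175, p(45)=89134, p(46)=105558, p(47)=124754, p(48)=147273, p(49)=173525, p(50)=204226, p(51)=239943, p(52)=281589, p(53)=329931, p(54)=386155, p(55)=451276, p(56)=526823, p(57)=614154, p(58)=715220, p(59)=831820, p(60)=966467, p(61)=1121505, p(62)=1300156, p(63)=1505499, p(64)=1741630, p(65)=2012558, p(66)=2323520, p(67)=2679689, p(68)=3087735, p(69)=3554345, p(70)=4087968, p(71)=4697205, p(72)=5392783, p(73)=6185689, p(74)=7089500, p(75)=8118264, p(76)=9289091, p(77)=10619863, p(78)=12132164, p(79)=13848650, p(80)=15796476, p(81)=18004327, p(82)=20506255, p(83)=23338469, p(84)=26543660, p(85)=30167357, p(86)=34262962, p(87)=38887673, p(88)=44108109, p(89)=49995925, p(90)=56634173, p(91)=64112359, p(92)=72533807, p(93)=82010177, p(94)=92669720, p(95)=104651419, p(96)=118114304, p(97)=133230930, p(98)=150198136, p(99)=169229875, p(100)=190569292, p(101)=214481126, p(102)=241265379, p(103)=271248950, p(104)=304801365, p(105)=342325709, p(106)=384276336, p(107)=431149389, p(108)=483502844, p(109)=541946240, p(110)=607163746, p(111)=679903203, p(112)=761002156, p(113)=851376628, p(114)=952050665, p(115)=1064144451, p(116)=1188908248, p(117)=1327710076, p(118)=1482074143, p(119)=1653668665, p(120)=1844349560, p(121)=2056148051, p(122)=2291320912, p(123)=2552338241, p(124)=2841940500, p(125)=3163127352, p(126)=3519222692, p(127)=3913864295, p(128)=4351078600, p(129)=4835271870, p(130)=5371315400, p(131)=5964539504, p(132)=6620830889, p(133)=7346629512, p(134)=8149040695, p(135)=9035836076, p(136)=10015581680, p(137)=11097645016, p(138)=12292341831, p(139)=13610949895, p(140)=15065878135, p(141)=16670689208, p(142)=18440293320, p(143)=20390982757, p(144)=22540654445, p(145)=24908858009, p(146)=27517052599, p(147)=30388671978, p(148)=33549419497, p(149)=37027355200, p(150)=40853235313, p(151)=45060624582, p(152)=49686288421, p(153)=54770336324, p(154)=60356673280, p(155)=66493182097, p(156)=73232243759, p(157)=80630964769, p(158)=88751778802, p(159)=97662728555, p(160)=107438159466, p(161)=118159068427, p(162)=129913904637, p(163)=142798995930, p(164)=156919475295, p(165)=172389800255, p(166)=189334822579, p(167)=207890420102, p(168)=228204732751, p(169)=250438925115, p(170)=274768617130, p(171)=301384802048, p(172)=330495499613, p(173)=362326859895, p(174)=397125074750, p(175)=435157697830, p(176)=476715857290, p(177)=522115831195, p(178)=571701605655, p(179)=625846753120, p(180)=684957390936, p(181)=749474411781, p(182)=819876908323, p(183)=896684817527, p(184)=980462880430, p(185)=1071823774337, p(186)=1171432692373, p(187)=1280011042268, p(188)=1398341745571, p(189)=1527273599625, p(190)=1667727404093, p(191)=1820701100652, p(192)=1987276856363, p(193)=2168627105469, p(194)=2366022741845, p(195)=2580840212973, p(196)=2814570987591, p(197)=3068829878530.
Final step: p(198) = p(197) + p(196) - p(193) - p(191) + p(186) + p(183) - p(176) - p(172) + p(163) + p(158) - p(147) - p(141) + p(128) + p(121) - p(106) - p(98) + p(81) + p(72) - p(53) - p(43) + p(22) + p(11)
= 3068829878530 + 2814570987591 - 2168627105469 - 1820701100652 + 1171432692373 + 896684817527 - 476715857290 - 330495499613 + 142798995930 + 88751778802 - 30388671978 - 16670689208 + 4351078600 + 2056148051 - 384276336 - 150198136 + 18004327 + 5392783 - 329931 - 63261 + 1002 + 56
= 3345365983698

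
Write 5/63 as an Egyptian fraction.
1/13 + 1/410 + 1/335790

Greedy algorithm:
5/63: ceiling(63/5) = 13, use 1/13
2/819: ceiling(819/2) = 410, use 1/410
1/335790: ceiling(335790/1) = 335790, use 1/335790
Result: 5/63 = 1/13 + 1/410 + 1/335790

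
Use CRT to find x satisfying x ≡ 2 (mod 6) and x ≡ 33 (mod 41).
74

Using Chinese Remainder Theorem:
M = 6 × 41 = 246
M1 = 41, M2 = 6
y1 = 41^(-1) mod 6 = 5
y2 = 6^(-1) mod 41 = 7
x = (2×41×5 + 33×6×7) mod 246 = 74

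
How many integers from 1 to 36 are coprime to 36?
12

36 = 2^2 × 3^2
φ(n) = n × ∏(1 - 1/p) for each prime p dividing n
φ(36) = 36 × (1 - 1/2) × (1 - 1/3) = 12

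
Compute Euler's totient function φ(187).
160

187 = 11 × 17
φ(n) = n × ∏(1 - 1/p) for each prime p dividing n
φ(187) = 187 × (1 - 1/11) × (1 - 1/17) = 160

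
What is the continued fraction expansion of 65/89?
[0; 1, 2, 1, 2, 2, 3]

Euclidean algorithm steps:
65 = 0 × 89 + 65
89 = 1 × 65 + 24
65 = 2 × 24 + 17
24 = 1 × 17 + 7
17 = 2 × 7 + 3
7 = 2 × 3 + 1
3 = 3 × 1 + 0
Continued fraction: [0; 1, 2, 1, 2, 2, 3]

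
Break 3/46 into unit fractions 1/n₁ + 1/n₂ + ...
1/16 + 1/368

Greedy algorithm:
3/46: ceiling(46/3) = 16, use 1/16
1/368: ceiling(368/1) = 368, use 1/368
Result: 3/46 = 1/16 + 1/368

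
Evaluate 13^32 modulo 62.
45

Repeated squaring. Binary of 32 = 100000.
13^1 ≡ 13 (mod 62); 13^2 ≡ 45 (mod 62); 13^4 ≡ 41 (mod 62); 13^8 ≡ 7 (mod 62); 13^16 ≡ 49 (mod 62); 13^32 ≡ 45 (mod 62)
13^32 = 13^32 ≡ 45 (mod 62)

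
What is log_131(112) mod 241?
97

Baby-step giant-step with step n = ⌈√241⌉ = 16.
Baby steps 131^j mod 241 (j:value) for j=0..15: 0:1, 1:131, 2:50, 3:43, 4:90, 5:222, 6:162, 7:14, 8:147, 9:218, 10:120, 11:55, 12:216, 13:99, 14:196, 15:130.
Giant-step multiplier: 131^(-16) ≡ 131^(240-16) = 131^224 ≡ 119 (mod 241).
Giant steps γ_i = 112·119^i mod 241: γ_0=112, γ_1=73, γ_2=11, γ_3=104, γ_4=85, γ_5=234, γ_6=131 (in table at j=1).
x = i·n + j = 6·16 + 1 = 97.
Check: 131^97 ≡ 112 (mod 241).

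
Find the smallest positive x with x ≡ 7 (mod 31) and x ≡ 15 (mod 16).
255

Using Chinese Remainder Theorem:
M = 31 × 16 = 496
M1 = 16, M2 = 31
y1 = 16^(-1) mod 31 = 2
y2 = 31^(-1) mod 16 = 15
x = (7×16×2 + 15×31×15) mod 496 = 255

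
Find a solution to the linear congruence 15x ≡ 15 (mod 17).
x ≡ 1 (mod 17)

gcd(15, 17) = 1, which divides 15, so solutions exist.
Find 15^(-1) mod 17 by the extended Euclidean algorithm:
17 = 1 × 15 + 2  ⟹  2 = (1)·17 + (-1)·15
15 = 7 × 2 + 1  ⟹  1 = (-7)·17 + (8)·15
So (8)·15 ≡ 1 (mod 17), i.e. 15^(-1) ≡ 8 (mod 17).
x ≡ 8 × 15 = 120 ≡ 1 (mod 17).
Check: 15 × 1 = 15 ≡ 15 (mod 17).
Unique solution: x ≡ 1 (mod 17)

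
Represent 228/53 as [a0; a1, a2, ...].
[4; 3, 3, 5]

Euclidean algorithm steps:
228 = 4 × 53 + 16
53 = 3 × 16 + 5
16 = 3 × 5 + 1
5 = 5 × 1 + 0
Continued fraction: [4; 3, 3, 5]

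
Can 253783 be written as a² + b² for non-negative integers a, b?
Not possible

Factorization: 253783 = 19^3 × 37
By Fermat: n is sum of two squares iff every prime p ≡ 3 (mod 4) appears to even power.
Prime(s) ≡ 3 (mod 4) with odd exponent: [(19, 3)]
Therefore 253783 cannot be expressed as a² + b².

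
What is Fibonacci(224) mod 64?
5

Matrix identity: Q^n = [[F_(n+1), F_n], [F_n, F_(n-1)]] with Q = [[1,1],[1,0]].
n = 224 = 11100000₂. Square-and-multiply, entries mod 64:
Q^1 = [[1,1],[1,0]]
Q^3 = (Q^1)²·Q = [[3,2],[2,1]]
Q^7 = (Q^3)²·Q = [[21,13],[13,8]]
Q^14 = (Q^7)² = [[34,57],[57,41]]
Q^28 = (Q^14)² = [[53,51],[51,2]]
Q^56 = (Q^28)² = [[34,53],[53,45]]
Q^112 = (Q^56)² = [[61,27],[27,34]]
Q^224 = (Q^112)² = [[34,5],[5,29]]
F_224 mod 64 = Q^224[0][1] = 5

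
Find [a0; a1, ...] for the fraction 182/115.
[1; 1, 1, 2, 1, 1, 9]

Euclidean algorithm steps:
182 = 1 × 115 + 67
115 = 1 × 67 + 48
67 = 1 × 48 + 19
48 = 2 × 19 + 10
19 = 1 × 10 + 9
10 = 1 × 9 + 1
9 = 9 × 1 + 0
Continued fraction: [1; 1, 1, 2, 1, 1, 9]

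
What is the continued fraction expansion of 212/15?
[14; 7, 2]

Euclidean algorithm steps:
212 = 14 × 15 + 2
15 = 7 × 2 + 1
2 = 2 × 1 + 0
Continued fraction: [14; 7, 2]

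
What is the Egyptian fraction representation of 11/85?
1/8 + 1/227 + 1/154360

Greedy algorithm:
11/85: ceiling(85/11) = 8, use 1/8
3/680: ceiling(680/3) = 227, use 1/227
1/154360: ceiling(154360/1) = 154360, use 1/154360
Result: 11/85 = 1/8 + 1/227 + 1/154360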